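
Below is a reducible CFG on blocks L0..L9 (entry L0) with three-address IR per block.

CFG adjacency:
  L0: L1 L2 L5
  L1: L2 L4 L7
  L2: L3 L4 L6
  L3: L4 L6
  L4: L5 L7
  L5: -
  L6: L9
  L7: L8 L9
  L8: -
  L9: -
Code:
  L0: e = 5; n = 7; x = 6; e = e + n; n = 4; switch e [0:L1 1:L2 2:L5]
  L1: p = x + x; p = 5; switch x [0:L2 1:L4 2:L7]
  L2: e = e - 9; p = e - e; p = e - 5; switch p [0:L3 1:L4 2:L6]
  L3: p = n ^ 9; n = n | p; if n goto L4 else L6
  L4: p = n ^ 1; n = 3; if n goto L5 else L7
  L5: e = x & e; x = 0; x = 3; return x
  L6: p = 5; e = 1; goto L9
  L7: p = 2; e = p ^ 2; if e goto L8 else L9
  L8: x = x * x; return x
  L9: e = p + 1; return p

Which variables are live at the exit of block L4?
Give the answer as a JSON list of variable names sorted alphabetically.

Answer: ["e", "x"]

Derivation:
Block summaries:
  L0: def={e,n,x} ue=∅
  L1: def={p} ue={x}
  L2: def={e,p} ue={e}
  L3: def={n,p} ue={n}
  L4: def={n,p} ue={n}
  L5: def={e,x} ue={e,x}
  L6: def={e,p} ue=∅
  L7: def={e,p} ue=∅
  L8: def={x} ue={x}
  L9: def={e} ue={p}

Live sets:
  L0 li=∅ lo={e,n,x}
  L1 li={e,n,x} lo={e,n,x}
  L2 li={e,n,x} lo={e,n,x}
  L3 li={e,n,x} lo={e,n,x}
  L4 li={e,n,x} lo={e,x}
  L5 li={e,x} lo=∅
  L6 li=∅ lo={p}
  L7 li={x} lo={p,x}
  L8 li={x} lo=∅
  L9 li={p} lo=∅

live-out(L4) = ["e", "x"]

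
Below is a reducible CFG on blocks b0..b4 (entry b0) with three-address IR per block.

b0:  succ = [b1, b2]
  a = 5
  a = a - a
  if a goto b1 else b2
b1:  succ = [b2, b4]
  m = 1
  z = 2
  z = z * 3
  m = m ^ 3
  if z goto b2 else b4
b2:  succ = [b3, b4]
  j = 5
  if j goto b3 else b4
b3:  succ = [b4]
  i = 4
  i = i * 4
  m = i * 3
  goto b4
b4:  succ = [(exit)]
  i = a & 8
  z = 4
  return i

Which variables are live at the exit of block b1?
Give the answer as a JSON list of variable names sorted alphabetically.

Answer: ["a"]

Derivation:
def/use:
  b0: {a} / ∅
  b1: {m,z} / ∅
  b2: {j} / ∅
  b3: {i,m} / ∅
  b4: {i,z} / {a}

Live sets:
  b0: in=∅ out={a}
  b1: in={a} out={a}
  b2: in={a} out={a}
  b3: in={a} out={a}
  b4: in={a} out=∅

live-out(b1) = ["a"]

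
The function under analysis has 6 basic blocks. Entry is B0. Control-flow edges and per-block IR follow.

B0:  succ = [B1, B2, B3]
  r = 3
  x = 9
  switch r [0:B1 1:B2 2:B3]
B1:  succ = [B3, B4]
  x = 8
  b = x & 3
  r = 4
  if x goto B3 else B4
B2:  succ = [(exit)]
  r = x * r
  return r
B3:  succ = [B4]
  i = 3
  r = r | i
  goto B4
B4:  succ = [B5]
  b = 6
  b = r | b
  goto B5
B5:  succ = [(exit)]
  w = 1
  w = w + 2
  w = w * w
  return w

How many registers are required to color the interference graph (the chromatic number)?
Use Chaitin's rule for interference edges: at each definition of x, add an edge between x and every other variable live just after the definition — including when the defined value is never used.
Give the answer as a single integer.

Answer: 3

Analysis:
Block summaries:
  B0: def={r,x} ue=∅
  B1: def={b,r,x} ue=∅
  B2: def={r} ue={r,x}
  B3: def={i,r} ue={r}
  B4: def={b} ue={r}
  B5: def={w} ue=∅

Live sets:
  B0 li=∅ lo={r,x}
  B1 li=∅ lo={r}
  B2 li={r,x} lo=∅
  B3 li={r} lo={r}
  B4 li={r} lo=∅
  B5 li=∅ lo=∅

Interfere edges:
  b↔{r,x}
  i↔{r}
  r↔{b,i,x}
  w↔∅
  x↔{b,r}

Chromatic number:
  lower bound: {b,r,x} mutually conflict ⇒ χ ≥ 3
  assign b→r1 i→r1 r→r0 w→r0 x→r2 — no edge inside a register ⇒ χ ≤ 3
  χ = 3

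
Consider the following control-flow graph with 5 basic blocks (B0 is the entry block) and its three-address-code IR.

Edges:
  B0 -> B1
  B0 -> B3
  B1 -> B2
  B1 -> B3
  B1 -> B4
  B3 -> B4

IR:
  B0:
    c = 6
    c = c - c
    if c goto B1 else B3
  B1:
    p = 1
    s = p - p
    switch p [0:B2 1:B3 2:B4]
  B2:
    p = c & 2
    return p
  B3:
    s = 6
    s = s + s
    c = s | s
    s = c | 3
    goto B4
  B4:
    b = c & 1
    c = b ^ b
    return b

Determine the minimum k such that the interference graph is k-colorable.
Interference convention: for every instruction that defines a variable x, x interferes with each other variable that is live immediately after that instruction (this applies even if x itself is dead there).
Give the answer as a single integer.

Block summaries:
  B0: def={c} ue=∅
  B1: def={p,s} ue=∅
  B2: def={p} ue={c}
  B3: def={c,s} ue=∅
  B4: def={b,c} ue={c}

Liveness:
  B0 li=∅ lo={c}
  B1 li={c} lo={c}
  B2 li={c} lo=∅
  B3 li=∅ lo={c}
  B4 li={c} lo=∅

Interference:
  b — {c}
  c — {b,p,s}
  p — {c,s}
  s — {c,p}

Chromatic number:
  lower bound: {c,p,s} mutually conflict ⇒ χ ≥ 3
  assign b→r1 c→r0 p→r1 s→r2 — no edge inside a register ⇒ χ ≤ 3
  χ = 3

Answer: 3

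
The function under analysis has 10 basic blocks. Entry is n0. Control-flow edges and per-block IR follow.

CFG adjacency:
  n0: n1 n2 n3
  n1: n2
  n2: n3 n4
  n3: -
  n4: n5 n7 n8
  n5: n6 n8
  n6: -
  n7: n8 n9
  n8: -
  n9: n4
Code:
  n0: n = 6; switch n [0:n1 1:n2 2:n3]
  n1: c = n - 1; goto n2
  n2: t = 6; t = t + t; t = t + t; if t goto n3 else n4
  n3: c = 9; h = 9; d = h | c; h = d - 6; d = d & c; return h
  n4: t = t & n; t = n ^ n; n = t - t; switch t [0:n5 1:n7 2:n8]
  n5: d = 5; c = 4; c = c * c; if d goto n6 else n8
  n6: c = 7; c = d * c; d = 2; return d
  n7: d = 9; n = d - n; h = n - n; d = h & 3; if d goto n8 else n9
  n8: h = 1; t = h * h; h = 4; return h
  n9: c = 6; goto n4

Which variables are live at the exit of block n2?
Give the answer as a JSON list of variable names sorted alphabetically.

Answer: ["n", "t"]

Analysis:
def/use:
  n0: {n} / ∅
  n1: {c} / {n}
  n2: {t} / ∅
  n3: {c,d,h} / ∅
  n4: {n,t} / {n,t}
  n5: {c,d} / ∅
  n6: {c,d} / {d}
  n7: {d,h,n} / {n}
  n8: {h,t} / ∅
  n9: {c} / ∅

Backward fixpoint:
  n0 li=∅ lo={n}
  n1 li={n} lo={n}
  n2 li={n} lo={n,t}
  n3 li=∅ lo=∅
  n4 li={n,t} lo={n,t}
  n5 li=∅ lo={d}
  n6 li={d} lo=∅
  n7 li={n,t} lo={n,t}
  n8 li=∅ lo=∅
  n9 li={n,t} lo={n,t}

live-out(n2) = ["n", "t"]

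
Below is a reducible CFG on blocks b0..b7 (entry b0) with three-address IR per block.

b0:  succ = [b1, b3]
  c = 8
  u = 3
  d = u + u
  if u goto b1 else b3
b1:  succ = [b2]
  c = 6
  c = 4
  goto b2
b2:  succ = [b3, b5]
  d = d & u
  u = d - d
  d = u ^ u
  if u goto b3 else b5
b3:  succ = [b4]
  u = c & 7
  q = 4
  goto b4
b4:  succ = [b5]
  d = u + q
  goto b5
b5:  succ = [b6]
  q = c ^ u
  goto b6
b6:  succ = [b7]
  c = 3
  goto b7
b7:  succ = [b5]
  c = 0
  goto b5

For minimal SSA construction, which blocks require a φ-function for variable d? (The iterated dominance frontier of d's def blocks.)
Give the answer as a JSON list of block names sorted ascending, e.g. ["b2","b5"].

Answer: ["b3", "b5"]

Derivation:
idom tree: b1←b0 b2←b1 b3←b0 b4←b3 b5←b0 b6←b5 b7←b6
Dom∩ at merges:
  b3: preds {b0,b2}: {b0} ∩ {b0,b1,b2} = {b0}; idom=b0
  b5: preds {b2,b4,b7}: {b0,b1,b2} ∩ {b0,b3,b4} ∩ {b0,b5,b6,b7} = {b0}; idom=b0

DF walk-up:
  b3←b0: walk · to b0
  b3←b2: walk b2→b1 to b0
  b5←b2: walk b2→b1 to b0
  b5←b4: walk b4→b3 to b0
  b5←b7: walk b7→b6→b5 to b0
  DF(b0)=∅
  DF(b1)={b3,b5}
  DF(b2)={b3,b5}
  DF(b3)={b5}
  DF(b4)={b5}
  DF(b5)={b5}
  DF(b6)={b5}
  DF(b7)={b5}

φ for d: defs {b0,b2,b4}
  DF⁺ = {b3,b5}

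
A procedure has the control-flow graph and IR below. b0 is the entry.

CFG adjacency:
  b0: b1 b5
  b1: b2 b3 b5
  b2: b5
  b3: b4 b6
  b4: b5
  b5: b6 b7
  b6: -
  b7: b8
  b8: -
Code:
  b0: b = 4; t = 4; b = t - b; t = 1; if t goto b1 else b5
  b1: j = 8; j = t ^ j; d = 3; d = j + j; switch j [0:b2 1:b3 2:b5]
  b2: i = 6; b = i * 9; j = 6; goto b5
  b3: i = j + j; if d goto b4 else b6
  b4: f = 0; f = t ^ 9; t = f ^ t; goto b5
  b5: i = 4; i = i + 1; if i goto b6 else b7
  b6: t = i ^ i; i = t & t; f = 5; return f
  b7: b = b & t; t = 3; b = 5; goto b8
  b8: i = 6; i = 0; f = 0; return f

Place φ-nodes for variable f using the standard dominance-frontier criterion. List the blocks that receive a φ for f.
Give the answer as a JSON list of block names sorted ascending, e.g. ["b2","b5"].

idom tree: b1←b0 b2←b1 b3←b1 b4←b3 b5←b0 b6←b0 b7←b5 b8←b7
Dom∩ at merges:
  b5: preds {b0,b1,b2,b4}: {b0} ∩ {b0,b1} ∩ {b0,b1,b2} ∩ {b0,b1,b3,b4} = {b0}; idom=b0
  b6: preds {b3,b5}: {b0,b1,b3} ∩ {b0,b5} = {b0}; idom=b0

Frontier:
  b5←b0: walk · to b0
  b5←b1: walk b1 to b0
  b5←b2: walk b2→b1 to b0
  b5←b4: walk b4→b3→b1 to b0
  b6←b3: walk b3→b1 to b0
  b6←b5: walk b5 to b0
  b0 → ∅
  b1 → {b5,b6}
  b2 → {b5}
  b3 → {b5,b6}
  b4 → {b5}
  b5 → {b6}
  b6 → ∅
  b7 → ∅
  b8 → ∅

φ for f: defs {b4,b6,b8}
  DF⁺ = {b5,b6}

Answer: ["b5", "b6"]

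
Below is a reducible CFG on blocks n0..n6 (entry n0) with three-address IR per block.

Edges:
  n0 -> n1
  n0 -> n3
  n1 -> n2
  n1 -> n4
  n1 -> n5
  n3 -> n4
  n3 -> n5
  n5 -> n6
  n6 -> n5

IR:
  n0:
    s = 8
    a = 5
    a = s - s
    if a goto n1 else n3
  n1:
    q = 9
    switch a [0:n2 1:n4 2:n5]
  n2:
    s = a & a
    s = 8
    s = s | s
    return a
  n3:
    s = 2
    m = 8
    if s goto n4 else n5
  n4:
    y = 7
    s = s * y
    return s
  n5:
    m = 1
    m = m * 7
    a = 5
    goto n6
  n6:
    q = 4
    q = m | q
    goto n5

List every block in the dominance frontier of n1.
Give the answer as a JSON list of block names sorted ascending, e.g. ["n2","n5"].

Answer: ["n4", "n5"]

Analysis:
idom tree: n1←n0 n2←n1 n3←n0 n4←n0 n5←n0 n6←n5
Join-block Dom:
  n4: preds {n1,n3}: {n0,n1} ∩ {n0,n3} = {n0}; idom=n0
  n5: preds {n1,n3,n6}: {n0,n1} ∩ {n0,n3} ∩ {n0,n5,n6} = {n0}; idom=n0

Frontier:
  join n4 pred n1: n1 stop@n0
  join n4 pred n3: n3 stop@n0
  join n5 pred n1: n1 stop@n0
  join n5 pred n3: n3 stop@n0
  join n5 pred n6: n6→n5 stop@n0
  DF(n0)=∅
  DF(n1)={n4,n5}
  DF(n2)=∅
  DF(n3)={n4,n5}
  DF(n4)=∅
  DF(n5)={n5}
  DF(n6)={n5}

DF(n1) = ["n4", "n5"]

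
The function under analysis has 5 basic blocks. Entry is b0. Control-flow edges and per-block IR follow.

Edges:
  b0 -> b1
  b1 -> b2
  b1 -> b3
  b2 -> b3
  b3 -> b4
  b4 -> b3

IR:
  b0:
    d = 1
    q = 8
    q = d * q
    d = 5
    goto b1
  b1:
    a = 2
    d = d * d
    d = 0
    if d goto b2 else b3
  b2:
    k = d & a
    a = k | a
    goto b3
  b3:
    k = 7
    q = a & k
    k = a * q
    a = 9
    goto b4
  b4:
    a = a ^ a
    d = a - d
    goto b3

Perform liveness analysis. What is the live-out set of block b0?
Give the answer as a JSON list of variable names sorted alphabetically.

def/use:
  b0: {d,q} / ∅
  b1: {a,d} / {d}
  b2: {a,k} / {a,d}
  b3: {a,k,q} / {a}
  b4: {a,d} / {a,d}

Live sets:
  b0 li=∅ lo={d}
  b1 li={d} lo={a,d}
  b2 li={a,d} lo={a,d}
  b3 li={a,d} lo={a,d}
  b4 li={a,d} lo={a,d}

live-out(b0) = ["d"]

Answer: ["d"]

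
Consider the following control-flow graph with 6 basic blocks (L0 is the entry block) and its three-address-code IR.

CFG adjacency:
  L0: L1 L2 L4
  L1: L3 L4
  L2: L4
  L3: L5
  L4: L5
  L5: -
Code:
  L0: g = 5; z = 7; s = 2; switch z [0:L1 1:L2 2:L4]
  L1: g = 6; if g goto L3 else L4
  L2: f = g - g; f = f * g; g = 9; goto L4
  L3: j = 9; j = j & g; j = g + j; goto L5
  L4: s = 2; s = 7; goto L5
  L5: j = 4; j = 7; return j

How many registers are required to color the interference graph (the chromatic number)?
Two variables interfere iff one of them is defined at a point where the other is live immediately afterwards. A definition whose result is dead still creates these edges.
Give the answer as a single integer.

Per-block:
  L0: {g,s,z} / ∅
  L1: {g} / ∅
  L2: {f,g} / {g}
  L3: {j} / {g}
  L4: {s} / ∅
  L5: {j} / ∅

Liveness:
  L0: in=∅ out={g}
  L1: in=∅ out={g}
  L2: in={g} out=∅
  L3: in={g} out=∅
  L4: in=∅ out=∅
  L5: in=∅ out=∅

Conflict graph:
  f↔{g}
  g↔{f,j,s,z}
  j↔{g}
  s↔{g,z}
  z↔{g,s}

Colouring:
  lower bound: {g,s,z} mutually conflict ⇒ χ ≥ 3
  3-colouring: c0={g}  c1={f,j,s}  c2={z}
  χ = 3

Answer: 3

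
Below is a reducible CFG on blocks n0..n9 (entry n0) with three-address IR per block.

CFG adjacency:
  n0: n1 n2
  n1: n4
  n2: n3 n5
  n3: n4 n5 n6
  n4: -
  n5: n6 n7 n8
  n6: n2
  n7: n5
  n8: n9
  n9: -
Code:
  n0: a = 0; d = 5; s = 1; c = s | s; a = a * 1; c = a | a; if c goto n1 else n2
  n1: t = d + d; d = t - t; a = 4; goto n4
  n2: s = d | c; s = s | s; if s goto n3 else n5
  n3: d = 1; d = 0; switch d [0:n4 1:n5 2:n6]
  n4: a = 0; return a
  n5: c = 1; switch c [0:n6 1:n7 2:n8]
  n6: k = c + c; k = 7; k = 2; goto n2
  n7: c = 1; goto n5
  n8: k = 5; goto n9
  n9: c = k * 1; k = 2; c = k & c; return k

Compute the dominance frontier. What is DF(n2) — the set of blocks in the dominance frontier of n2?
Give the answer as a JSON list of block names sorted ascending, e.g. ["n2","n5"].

idom tree: n1←n0 n2←n0 n3←n2 n4←n0 n5←n2 n6←n2 n7←n5 n8←n5 n9←n8
Dom at joins:
  n2: preds {n0,n6}: {n0} ∩ {n0,n2,n6} = {n0}; idom=n0
  n4: preds {n1,n3}: {n0,n1} ∩ {n0,n2,n3} = {n0}; idom=n0
  n5: preds {n2,n3,n7}: {n0,n2} ∩ {n0,n2,n3} ∩ {n0,n2,n5,n7} = {n0,n2}; idom=n2
  n6: preds {n3,n5}: {n0,n2,n3} ∩ {n0,n2,n5} = {n0,n2}; idom=n2

Frontier:
  join n2 pred n0: · stop@n0
  join n2 pred n6: n6→n2 stop@n0
  join n4 pred n1: n1 stop@n0
  join n4 pred n3: n3→n2 stop@n0
  join n5 pred n2: · stop@n2
  join n5 pred n3: n3 stop@n2
  join n5 pred n7: n7→n5 stop@n2
  join n6 pred n3: n3 stop@n2
  join n6 pred n5: n5 stop@n2
  n0: DF=∅
  n1: DF={n4}
  n2: DF={n2,n4}
  n3: DF={n4,n5,n6}
  n4: DF=∅
  n5: DF={n5,n6}
  n6: DF={n2}
  n7: DF={n5}
  n8: DF=∅
  n9: DF=∅

DF(n2) = ["n2", "n4"]

Answer: ["n2", "n4"]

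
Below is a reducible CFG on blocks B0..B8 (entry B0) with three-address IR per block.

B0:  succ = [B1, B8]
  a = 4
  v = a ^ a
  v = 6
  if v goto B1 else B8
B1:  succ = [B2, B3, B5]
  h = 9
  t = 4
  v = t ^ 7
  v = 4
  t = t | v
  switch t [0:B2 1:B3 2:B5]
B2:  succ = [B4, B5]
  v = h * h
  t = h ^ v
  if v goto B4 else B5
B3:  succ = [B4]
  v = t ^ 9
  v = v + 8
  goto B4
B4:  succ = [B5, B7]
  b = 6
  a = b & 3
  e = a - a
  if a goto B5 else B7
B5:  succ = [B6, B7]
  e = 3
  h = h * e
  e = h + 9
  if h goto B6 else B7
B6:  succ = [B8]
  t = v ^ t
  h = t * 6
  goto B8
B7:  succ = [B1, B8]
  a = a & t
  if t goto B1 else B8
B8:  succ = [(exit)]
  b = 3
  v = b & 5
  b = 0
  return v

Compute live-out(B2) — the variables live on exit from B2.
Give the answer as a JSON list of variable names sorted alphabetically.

Answer: ["a", "h", "t", "v"]

Derivation:
def/use:
  B0: {a,v} / ∅
  B1: {h,t,v} / ∅
  B2: {t,v} / {h}
  B3: {v} / {t}
  B4: {a,b,e} / ∅
  B5: {e,h} / {h}
  B6: {h,t} / {t,v}
  B7: {a} / {a,t}
  B8: {b,v} / ∅

Backward fixpoint:
  B0: in=∅ out={a}
  B1: in={a} out={a,h,t,v}
  B2: in={a,h} out={a,h,t,v}
  B3: in={h,t} out={h,t,v}
  B4: in={h,t,v} out={a,h,t,v}
  B5: in={a,h,t,v} out={a,t,v}
  B6: in={t,v} out=∅
  B7: in={a,t} out={a}
  B8: in=∅ out=∅

live-out(B2) = ["a", "h", "t", "v"]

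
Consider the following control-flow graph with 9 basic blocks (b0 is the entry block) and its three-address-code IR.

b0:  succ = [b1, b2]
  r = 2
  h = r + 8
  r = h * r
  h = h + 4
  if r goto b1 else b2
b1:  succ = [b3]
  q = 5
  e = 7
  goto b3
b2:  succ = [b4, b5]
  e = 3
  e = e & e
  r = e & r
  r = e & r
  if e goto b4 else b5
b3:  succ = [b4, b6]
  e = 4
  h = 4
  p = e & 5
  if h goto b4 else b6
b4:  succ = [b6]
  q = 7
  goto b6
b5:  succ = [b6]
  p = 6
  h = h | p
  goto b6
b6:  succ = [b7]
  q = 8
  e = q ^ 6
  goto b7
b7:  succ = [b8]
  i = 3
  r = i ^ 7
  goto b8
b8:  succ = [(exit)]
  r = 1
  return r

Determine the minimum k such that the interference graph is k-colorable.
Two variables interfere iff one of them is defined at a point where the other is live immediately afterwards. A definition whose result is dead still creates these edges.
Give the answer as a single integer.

Block summaries:
  b0 def {h,r} use ∅
  b1 def {e,q} use ∅
  b2 def {e,r} use {r}
  b3 def {e,h,p} use ∅
  b4 def {q} use ∅
  b5 def {h,p} use {h}
  b6 def {e,q} use ∅
  b7 def {i,r} use ∅
  b8 def {r} use ∅

Liveness:
  live b0: ∅→{h,r}
  live b1: ∅→∅
  live b2: {h,r}→{h}
  live b3: ∅→∅
  live b4: ∅→∅
  live b5: {h}→∅
  live b6: ∅→∅
  live b7: ∅→∅
  live b8: ∅→∅

Interference:
  e↔{h,r}
  h↔{e,p,r}
  i↔∅
  p↔{h}
  q↔∅
  r↔{e,h}

Registers:
  lower bound: {e,h,r} mutually conflict ⇒ χ ≥ 3
  assign e→r1 h→r0 i→r0 p→r1 q→r0 r→r2 — no edge inside a register ⇒ χ ≤ 3
  χ = 3

Answer: 3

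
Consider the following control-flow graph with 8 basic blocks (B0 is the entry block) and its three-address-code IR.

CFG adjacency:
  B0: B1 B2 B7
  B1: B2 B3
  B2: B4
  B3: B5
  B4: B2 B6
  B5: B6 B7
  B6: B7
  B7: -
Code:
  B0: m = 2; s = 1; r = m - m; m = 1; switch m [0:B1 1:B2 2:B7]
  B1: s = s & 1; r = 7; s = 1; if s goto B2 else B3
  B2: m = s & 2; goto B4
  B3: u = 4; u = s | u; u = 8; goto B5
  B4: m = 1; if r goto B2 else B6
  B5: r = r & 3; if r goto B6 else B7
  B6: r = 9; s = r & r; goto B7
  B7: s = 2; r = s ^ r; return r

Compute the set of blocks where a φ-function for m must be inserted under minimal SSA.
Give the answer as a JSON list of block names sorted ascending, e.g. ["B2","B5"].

Answer: ["B2", "B6", "B7"]

Working:
idom tree: B1←B0 B2←B0 B3←B1 B4←B2 B5←B3 B6←B0 B7←B0
Dom∩ at merges:
  B2: preds {B0,B1,B4}: {B0} ∩ {B0,B1} ∩ {B0,B2,B4} = {B0}; idom=B0
  B6: preds {B4,B5}: {B0,B2,B4} ∩ {B0,B1,B3,B5} = {B0}; idom=B0
  B7: preds {B0,B5,B6}: {B0} ∩ {B0,B1,B3,B5} ∩ {B0,B6} = {B0}; idom=B0

Frontier:
  join B2 pred B0: · stop@B0
  join B2 pred B1: B1 stop@B0
  join B2 pred B4: B4→B2 stop@B0
  join B6 pred B4: B4→B2 stop@B0
  join B6 pred B5: B5→B3→B1 stop@B0
  join B7 pred B0: · stop@B0
  join B7 pred B5: B5→B3→B1 stop@B0
  join B7 pred B6: B6 stop@B0
  DF(B0)=∅
  DF(B1)={B2,B6,B7}
  DF(B2)={B2,B6}
  DF(B3)={B6,B7}
  DF(B4)={B2,B6}
  DF(B5)={B6,B7}
  DF(B6)={B7}
  DF(B7)=∅

φ for m: defs {B0,B2,B4}
  DF⁺ = {B2,B6,B7}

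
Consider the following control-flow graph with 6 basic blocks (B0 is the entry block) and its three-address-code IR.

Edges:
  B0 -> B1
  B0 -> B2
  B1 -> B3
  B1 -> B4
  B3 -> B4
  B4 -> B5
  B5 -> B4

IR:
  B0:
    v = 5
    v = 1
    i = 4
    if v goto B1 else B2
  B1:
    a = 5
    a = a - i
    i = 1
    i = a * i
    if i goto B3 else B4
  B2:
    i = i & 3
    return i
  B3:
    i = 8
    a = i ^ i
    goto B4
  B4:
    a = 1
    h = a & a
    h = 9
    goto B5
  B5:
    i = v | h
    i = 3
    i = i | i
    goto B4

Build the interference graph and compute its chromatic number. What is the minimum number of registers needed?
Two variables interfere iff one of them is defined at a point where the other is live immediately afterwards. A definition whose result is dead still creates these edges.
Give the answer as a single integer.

Answer: 3

Working:
Block summaries:
  B0 def {i,v} use ∅
  B1 def {a,i} use {i}
  B2 def {i} use {i}
  B3 def {a,i} use ∅
  B4 def {a,h} use ∅
  B5 def {i} use {h,v}

Backward fixpoint:
  live B0: ∅→{i,v}
  live B1: {i,v}→{v}
  live B2: {i}→∅
  live B3: {v}→{v}
  live B4: {v}→{h,v}
  live B5: {h,v}→{v}

Interfere edges:
  a: {i,v}
  h: {v}
  i: {a,v}
  v: {a,h,i}

Colouring:
  lower bound: {a,i,v} mutually conflict ⇒ χ ≥ 3
  3-colouring: R0={v}  R1={a,h}  R2={i}
  χ = 3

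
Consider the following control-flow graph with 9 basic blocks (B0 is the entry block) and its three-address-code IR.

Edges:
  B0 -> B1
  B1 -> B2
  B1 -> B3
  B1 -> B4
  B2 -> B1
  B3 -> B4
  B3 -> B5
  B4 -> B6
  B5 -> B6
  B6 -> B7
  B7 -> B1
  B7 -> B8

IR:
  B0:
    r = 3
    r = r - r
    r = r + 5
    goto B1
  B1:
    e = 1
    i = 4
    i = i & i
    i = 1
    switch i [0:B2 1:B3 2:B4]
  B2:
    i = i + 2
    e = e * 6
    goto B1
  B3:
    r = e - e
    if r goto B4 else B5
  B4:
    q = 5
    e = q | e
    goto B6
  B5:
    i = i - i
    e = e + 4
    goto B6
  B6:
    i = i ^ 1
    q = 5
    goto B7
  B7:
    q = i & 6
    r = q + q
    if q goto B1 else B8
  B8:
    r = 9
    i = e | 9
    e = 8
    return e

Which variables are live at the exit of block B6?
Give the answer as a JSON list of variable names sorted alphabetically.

Per-block:
  B0: def={r} ue=∅
  B1: def={e,i} ue=∅
  B2: def={e,i} ue={e,i}
  B3: def={r} ue={e}
  B4: def={e,q} ue={e}
  B5: def={e,i} ue={e,i}
  B6: def={i,q} ue={i}
  B7: def={q,r} ue={i}
  B8: def={e,i,r} ue={e}

Backward fixpoint:
  B0: in=∅ out=∅
  B1: in=∅ out={e,i}
  B2: in={e,i} out=∅
  B3: in={e,i} out={e,i}
  B4: in={e,i} out={e,i}
  B5: in={e,i} out={e,i}
  B6: in={e,i} out={e,i}
  B7: in={e,i} out={e}
  B8: in={e} out=∅

live-out(B6) = ["e", "i"]

Answer: ["e", "i"]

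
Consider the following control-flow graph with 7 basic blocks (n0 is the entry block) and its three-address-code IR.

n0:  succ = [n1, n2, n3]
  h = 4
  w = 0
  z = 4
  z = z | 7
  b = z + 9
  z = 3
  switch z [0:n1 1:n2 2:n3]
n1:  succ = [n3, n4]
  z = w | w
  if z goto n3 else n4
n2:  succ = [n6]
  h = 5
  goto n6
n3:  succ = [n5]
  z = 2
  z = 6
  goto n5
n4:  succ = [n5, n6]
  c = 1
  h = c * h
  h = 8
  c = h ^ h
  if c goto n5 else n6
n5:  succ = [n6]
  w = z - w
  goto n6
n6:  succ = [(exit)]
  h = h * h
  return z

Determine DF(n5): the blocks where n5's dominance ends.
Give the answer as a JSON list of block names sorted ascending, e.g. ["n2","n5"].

idom tree: n1←n0 n2←n0 n3←n0 n4←n1 n5←n0 n6←n0
Dom∩ at merges:
  n3: preds {n0,n1}: {n0} ∩ {n0,n1} = {n0}; idom=n0
  n5: preds {n3,n4}: {n0,n3} ∩ {n0,n1,n4} = {n0}; idom=n0
  n6: preds {n2,n4,n5}: {n0,n2} ∩ {n0,n1,n4} ∩ {n0,n5} = {n0}; idom=n0

DF walk-up:
  join n3 pred n0: · stop@n0
  join n3 pred n1: n1 stop@n0
  join n5 pred n3: n3 stop@n0
  join n5 pred n4: n4→n1 stop@n0
  join n6 pred n2: n2 stop@n0
  join n6 pred n4: n4→n1 stop@n0
  join n6 pred n5: n5 stop@n0
  DF(n0)=∅
  DF(n1)={n3,n5,n6}
  DF(n2)={n6}
  DF(n3)={n5}
  DF(n4)={n5,n6}
  DF(n5)={n6}
  DF(n6)=∅

DF(n5) = ["n6"]

Answer: ["n6"]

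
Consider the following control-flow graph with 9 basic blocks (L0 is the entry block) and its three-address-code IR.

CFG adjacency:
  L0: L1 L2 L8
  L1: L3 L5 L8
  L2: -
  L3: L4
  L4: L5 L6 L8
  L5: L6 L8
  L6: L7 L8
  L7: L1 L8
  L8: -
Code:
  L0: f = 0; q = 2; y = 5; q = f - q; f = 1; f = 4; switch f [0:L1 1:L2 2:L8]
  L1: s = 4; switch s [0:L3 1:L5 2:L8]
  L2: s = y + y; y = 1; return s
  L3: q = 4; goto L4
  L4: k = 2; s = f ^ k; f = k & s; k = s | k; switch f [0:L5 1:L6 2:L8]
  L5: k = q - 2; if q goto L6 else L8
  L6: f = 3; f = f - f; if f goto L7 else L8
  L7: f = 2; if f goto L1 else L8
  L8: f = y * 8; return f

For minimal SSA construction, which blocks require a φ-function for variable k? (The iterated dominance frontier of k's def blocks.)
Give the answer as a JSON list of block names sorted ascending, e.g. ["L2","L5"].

Answer: ["L1", "L5", "L6", "L8"]

Analysis:
idom tree: L1←L0 L2←L0 L3←L1 L4←L3 L5←L1 L6←L1 L7←L6 L8←L0
Join-block Dom:
  L1: preds {L0,L7}: {L0} ∩ {L0,L1,L6,L7} = {L0}; idom=L0
  L5: preds {L1,L4}: {L0,L1} ∩ {L0,L1,L3,L4} = {L0,L1}; idom=L1
  L6: preds {L4,L5}: {L0,L1,L3,L4} ∩ {L0,L1,L5} = {L0,L1}; idom=L1
  L8: preds {L0,L1,L4,L5,L6,L7}: {L0} ∩ {L0,L1} ∩ {L0,L1,L3,L4} ∩ {L0,L1,L5} ∩ {L0,L1,L6} ∩ {L0,L1,L6,L7} = {L0}; idom=L0

DF derivation:
  join L1 pred L0: · stop@L0
  join L1 pred L7: L7→L6→L1 stop@L0
  join L5 pred L1: · stop@L1
  join L5 pred L4: L4→L3 stop@L1
  join L6 pred L4: L4→L3 stop@L1
  join L6 pred L5: L5 stop@L1
  join L8 pred L0: · stop@L0
  join L8 pred L1: L1 stop@L0
  join L8 pred L4: L4→L3→L1 stop@L0
  join L8 pred L5: L5→L1 stop@L0
  join L8 pred L6: L6→L1 stop@L0
  join L8 pred L7: L7→L6→L1 stop@L0
  L0 → ∅
  L1 → {L1,L8}
  L2 → ∅
  L3 → {L5,L6,L8}
  L4 → {L5,L6,L8}
  L5 → {L6,L8}
  L6 → {L1,L8}
  L7 → {L1,L8}
  L8 → ∅

φ for k: defs {L4,L5}
  DF⁺ = {L1,L5,L6,L8}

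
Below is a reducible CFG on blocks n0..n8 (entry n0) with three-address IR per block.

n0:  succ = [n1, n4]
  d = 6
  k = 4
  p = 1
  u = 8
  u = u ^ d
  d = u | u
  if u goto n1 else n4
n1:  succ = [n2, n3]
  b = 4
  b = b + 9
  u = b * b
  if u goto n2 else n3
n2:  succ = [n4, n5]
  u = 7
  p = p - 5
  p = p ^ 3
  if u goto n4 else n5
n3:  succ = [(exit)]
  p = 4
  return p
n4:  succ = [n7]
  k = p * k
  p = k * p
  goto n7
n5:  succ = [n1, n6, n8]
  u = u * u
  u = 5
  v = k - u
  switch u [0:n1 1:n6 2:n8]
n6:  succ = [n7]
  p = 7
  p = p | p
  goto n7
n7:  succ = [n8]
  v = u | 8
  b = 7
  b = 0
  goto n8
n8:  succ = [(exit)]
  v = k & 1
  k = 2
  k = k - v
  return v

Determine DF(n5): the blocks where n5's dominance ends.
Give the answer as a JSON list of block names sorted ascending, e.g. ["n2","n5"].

idom tree: n1←n0 n2←n1 n3←n1 n4←n0 n5←n2 n6←n5 n7←n0 n8←n0
Dom at joins:
  n1: preds {n0,n5}: {n0} ∩ {n0,n1,n2,n5} = {n0}; idom=n0
  n4: preds {n0,n2}: {n0} ∩ {n0,n1,n2} = {n0}; idom=n0
  n7: preds {n4,n6}: {n0,n4} ∩ {n0,n1,n2,n5,n6} = {n0}; idom=n0
  n8: preds {n5,n7}: {n0,n1,n2,n5} ∩ {n0,n7} = {n0}; idom=n0

DF derivation:
  join n1 pred n0: · stop@n0
  join n1 pred n5: n5→n2→n1 stop@n0
  join n4 pred n0: · stop@n0
  join n4 pred n2: n2→n1 stop@n0
  join n7 pred n4: n4 stop@n0
  join n7 pred n6: n6→n5→n2→n1 stop@n0
  join n8 pred n5: n5→n2→n1 stop@n0
  join n8 pred n7: n7 stop@n0
  n0: DF=∅
  n1: DF={n1,n4,n7,n8}
  n2: DF={n1,n4,n7,n8}
  n3: DF=∅
  n4: DF={n7}
  n5: DF={n1,n7,n8}
  n6: DF={n7}
  n7: DF={n8}
  n8: DF=∅

DF(n5) = ["n1", "n7", "n8"]

Answer: ["n1", "n7", "n8"]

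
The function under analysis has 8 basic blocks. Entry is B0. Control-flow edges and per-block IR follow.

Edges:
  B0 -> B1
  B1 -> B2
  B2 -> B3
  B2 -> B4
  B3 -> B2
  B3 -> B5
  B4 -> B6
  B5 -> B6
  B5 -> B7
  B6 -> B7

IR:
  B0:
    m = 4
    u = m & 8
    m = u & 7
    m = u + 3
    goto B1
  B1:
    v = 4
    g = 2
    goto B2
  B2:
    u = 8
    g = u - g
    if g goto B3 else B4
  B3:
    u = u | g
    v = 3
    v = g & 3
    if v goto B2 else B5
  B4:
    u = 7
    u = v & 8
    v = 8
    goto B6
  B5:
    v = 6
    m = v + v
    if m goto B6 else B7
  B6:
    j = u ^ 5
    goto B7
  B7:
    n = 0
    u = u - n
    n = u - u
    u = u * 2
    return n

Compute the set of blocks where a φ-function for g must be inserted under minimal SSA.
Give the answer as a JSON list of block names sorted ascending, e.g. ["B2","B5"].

idom tree: B1←B0 B2←B1 B3←B2 B4←B2 B5←B3 B6←B2 B7←B2
Dom at joins:
  B2: preds {B1,B3}: {B0,B1} ∩ {B0,B1,B2,B3} = {B0,B1}; idom=B1
  B6: preds {B4,B5}: {B0,B1,B2,B4} ∩ {B0,B1,B2,B3,B5} = {B0,B1,B2}; idom=B2
  B7: preds {B5,B6}: {B0,B1,B2,B3,B5} ∩ {B0,B1,B2,B6} = {B0,B1,B2}; idom=B2

Frontier:
  B2←B1: walk · to B1
  B2←B3: walk B3→B2 to B1
  B6←B4: walk B4 to B2
  B6←B5: walk B5→B3 to B2
  B7←B5: walk B5→B3 to B2
  B7←B6: walk B6 to B2
  DF(B0)=∅
  DF(B1)=∅
  DF(B2)={B2}
  DF(B3)={B2,B6,B7}
  DF(B4)={B6}
  DF(B5)={B6,B7}
  DF(B6)={B7}
  DF(B7)=∅

φ for g: defs {B1,B2}
  DF⁺ = {B2}

Answer: ["B2"]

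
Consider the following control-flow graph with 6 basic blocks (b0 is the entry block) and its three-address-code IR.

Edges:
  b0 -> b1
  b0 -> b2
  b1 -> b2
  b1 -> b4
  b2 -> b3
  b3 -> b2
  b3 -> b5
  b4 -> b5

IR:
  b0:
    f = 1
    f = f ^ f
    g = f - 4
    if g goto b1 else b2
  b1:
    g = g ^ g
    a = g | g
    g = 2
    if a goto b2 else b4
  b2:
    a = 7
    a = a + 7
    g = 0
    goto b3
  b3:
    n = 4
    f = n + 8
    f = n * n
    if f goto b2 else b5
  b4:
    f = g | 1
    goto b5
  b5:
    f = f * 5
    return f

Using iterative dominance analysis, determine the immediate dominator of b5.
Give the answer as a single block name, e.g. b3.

Answer: b0

Working:
idom tree: b1←b0 b2←b0 b3←b2 b4←b1 b5←b0
Dom∩ at merges:
  b2: preds {b0,b1,b3}: {b0} ∩ {b0,b1} ∩ {b0,b2,b3} = {b0}; idom=b0
  b5: preds {b3,b4}: {b0,b2,b3} ∩ {b0,b1,b4} = {b0}; idom=b0

idom(b5) = b0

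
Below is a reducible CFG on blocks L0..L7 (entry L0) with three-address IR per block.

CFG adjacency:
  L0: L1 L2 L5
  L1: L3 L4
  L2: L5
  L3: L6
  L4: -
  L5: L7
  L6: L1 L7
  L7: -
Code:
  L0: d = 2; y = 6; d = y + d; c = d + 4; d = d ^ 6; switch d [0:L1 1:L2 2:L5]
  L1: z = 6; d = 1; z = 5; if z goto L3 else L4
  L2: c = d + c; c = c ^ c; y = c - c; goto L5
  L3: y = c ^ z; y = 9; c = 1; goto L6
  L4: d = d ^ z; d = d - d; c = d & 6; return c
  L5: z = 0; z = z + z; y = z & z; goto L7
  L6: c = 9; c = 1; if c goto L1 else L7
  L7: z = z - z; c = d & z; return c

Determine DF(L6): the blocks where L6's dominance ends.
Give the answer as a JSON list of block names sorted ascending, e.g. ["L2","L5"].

Answer: ["L1", "L7"]

Analysis:
idom tree: L1←L0 L2←L0 L3←L1 L4←L1 L5←L0 L6←L3 L7←L0
Join-block Dom:
  L1: preds {L0,L6}: {L0} ∩ {L0,L1,L3,L6} = {L0}; idom=L0
  L5: preds {L0,L2}: {L0} ∩ {L0,L2} = {L0}; idom=L0
  L7: preds {L5,L6}: {L0,L5} ∩ {L0,L1,L3,L6} = {L0}; idom=L0

Frontier:
  join L1 pred L0: · stop@L0
  join L1 pred L6: L6→L3→L1 stop@L0
  join L5 pred L0: · stop@L0
  join L5 pred L2: L2 stop@L0
  join L7 pred L5: L5 stop@L0
  join L7 pred L6: L6→L3→L1 stop@L0
  DF(L0)=∅
  DF(L1)={L1,L7}
  DF(L2)={L5}
  DF(L3)={L1,L7}
  DF(L4)=∅
  DF(L5)={L7}
  DF(L6)={L1,L7}
  DF(L7)=∅

DF(L6) = ["L1", "L7"]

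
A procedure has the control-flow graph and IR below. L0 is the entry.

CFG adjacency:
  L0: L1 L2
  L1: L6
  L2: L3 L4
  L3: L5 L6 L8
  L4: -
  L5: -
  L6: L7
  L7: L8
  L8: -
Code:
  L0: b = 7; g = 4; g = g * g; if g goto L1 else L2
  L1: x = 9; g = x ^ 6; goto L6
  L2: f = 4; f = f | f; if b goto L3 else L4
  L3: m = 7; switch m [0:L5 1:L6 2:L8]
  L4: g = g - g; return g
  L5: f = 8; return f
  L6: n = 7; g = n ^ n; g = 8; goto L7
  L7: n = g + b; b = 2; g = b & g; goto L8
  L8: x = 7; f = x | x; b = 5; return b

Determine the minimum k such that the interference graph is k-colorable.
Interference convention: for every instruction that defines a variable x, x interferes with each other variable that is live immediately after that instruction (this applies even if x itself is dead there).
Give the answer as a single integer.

def/use:
  L0: {b,g} / ∅
  L1: {g,x} / ∅
  L2: {f} / {b}
  L3: {m} / ∅
  L4: {g} / {g}
  L5: {f} / ∅
  L6: {g,n} / ∅
  L7: {b,g,n} / {b,g}
  L8: {b,f,x} / ∅

Liveness:
  L0 li=∅ lo={b,g}
  L1 li={b} lo={b}
  L2 li={b,g} lo={b,g}
  L3 li={b} lo={b}
  L4 li={g} lo=∅
  L5 li=∅ lo=∅
  L6 li={b} lo={b,g}
  L7 li={b,g} lo=∅
  L8 li=∅ lo=∅

Interfere edges:
  b: {f,g,m,n,x}
  f: {b,g}
  g: {b,f,n}
  m: {b}
  n: {b,g}
  x: {b}

Chromatic number:
  clique {b,f,g} ⇒ need ≥ 3
  assign b→r0 f→r2 g→r1 m→r1 n→r2 x→r1 — no edge inside a register ⇒ χ ≤ 3
  χ = 3

Answer: 3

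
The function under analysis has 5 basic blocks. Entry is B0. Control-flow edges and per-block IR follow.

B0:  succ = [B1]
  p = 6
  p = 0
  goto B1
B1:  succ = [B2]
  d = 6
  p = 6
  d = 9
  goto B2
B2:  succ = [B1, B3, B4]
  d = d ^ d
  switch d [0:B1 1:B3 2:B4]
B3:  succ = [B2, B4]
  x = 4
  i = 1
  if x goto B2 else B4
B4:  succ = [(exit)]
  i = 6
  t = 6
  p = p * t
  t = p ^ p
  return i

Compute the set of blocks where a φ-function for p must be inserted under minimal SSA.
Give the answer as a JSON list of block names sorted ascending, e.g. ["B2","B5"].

idom tree: B1←B0 B2←B1 B3←B2 B4←B2
Join-block Dom:
  B1: preds {B0,B2}: {B0} ∩ {B0,B1,B2} = {B0}; idom=B0
  B2: preds {B1,B3}: {B0,B1} ∩ {B0,B1,B2,B3} = {B0,B1}; idom=B1
  B4: preds {B2,B3}: {B0,B1,B2} ∩ {B0,B1,B2,B3} = {B0,B1,B2}; idom=B2

DF derivation:
  join B1 pred B0: · stop@B0
  join B1 pred B2: B2→B1 stop@B0
  join B2 pred B1: · stop@B1
  join B2 pred B3: B3→B2 stop@B1
  join B4 pred B2: · stop@B2
  join B4 pred B3: B3 stop@B2
  B0: DF=∅
  B1: DF={B1}
  B2: DF={B1,B2}
  B3: DF={B2,B4}
  B4: DF=∅

φ for p: defs {B0,B1,B4}
  DF⁺ = {B1}

Answer: ["B1"]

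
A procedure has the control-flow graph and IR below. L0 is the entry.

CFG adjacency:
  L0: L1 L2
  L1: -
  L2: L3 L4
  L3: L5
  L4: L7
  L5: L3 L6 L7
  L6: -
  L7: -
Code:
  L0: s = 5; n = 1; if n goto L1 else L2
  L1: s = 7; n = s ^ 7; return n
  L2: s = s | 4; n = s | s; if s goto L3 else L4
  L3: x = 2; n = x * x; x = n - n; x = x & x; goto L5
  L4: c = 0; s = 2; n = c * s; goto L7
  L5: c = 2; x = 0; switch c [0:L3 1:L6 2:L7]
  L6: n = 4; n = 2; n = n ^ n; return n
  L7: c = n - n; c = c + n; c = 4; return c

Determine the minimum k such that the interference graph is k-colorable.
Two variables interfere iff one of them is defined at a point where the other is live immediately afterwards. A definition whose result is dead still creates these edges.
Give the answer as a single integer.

Answer: 3

Working:
def/use:
  L0: def={n,s} ue=∅
  L1: def={n,s} ue=∅
  L2: def={n,s} ue={s}
  L3: def={n,x} ue=∅
  L4: def={c,n,s} ue=∅
  L5: def={c,x} ue=∅
  L6: def={n} ue=∅
  L7: def={c} ue={n}

Backward fixpoint:
  live L0: ∅→{s}
  live L1: ∅→∅
  live L2: {s}→∅
  live L3: ∅→{n}
  live L4: ∅→{n}
  live L5: {n}→{n}
  live L6: ∅→∅
  live L7: {n}→∅

Conflict graph:
  c↔{n,s,x}
  n↔{c,s,x}
  s↔{c,n}
  x↔{c,n}

Chromatic number:
  lower bound: {c,n,s} mutually conflict ⇒ χ ≥ 3
  3-colouring: c0={c}  c1={n}  c2={s,x}
  χ = 3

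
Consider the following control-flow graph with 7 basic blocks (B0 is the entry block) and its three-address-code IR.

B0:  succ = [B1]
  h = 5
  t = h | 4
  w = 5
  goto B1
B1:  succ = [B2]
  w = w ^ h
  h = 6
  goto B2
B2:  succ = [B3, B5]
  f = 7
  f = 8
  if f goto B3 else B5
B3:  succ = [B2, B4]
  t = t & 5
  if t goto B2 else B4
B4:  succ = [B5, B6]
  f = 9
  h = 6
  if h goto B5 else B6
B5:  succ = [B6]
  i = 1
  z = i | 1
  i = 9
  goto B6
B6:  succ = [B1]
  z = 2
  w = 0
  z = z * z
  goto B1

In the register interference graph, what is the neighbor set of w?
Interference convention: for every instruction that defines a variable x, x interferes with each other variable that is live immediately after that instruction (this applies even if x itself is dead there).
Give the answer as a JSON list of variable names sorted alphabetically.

Block summaries:
  B0: {h,t,w} / ∅
  B1: {h,w} / {h,w}
  B2: {f} / ∅
  B3: {t} / {t}
  B4: {f,h} / ∅
  B5: {i,z} / ∅
  B6: {w,z} / ∅

Live sets:
  B0: in=∅ out={h,t,w}
  B1: in={h,t,w} out={h,t}
  B2: in={h,t} out={h,t}
  B3: in={h,t} out={h,t}
  B4: in={t} out={h,t}
  B5: in={h,t} out={h,t}
  B6: in={h,t} out={h,t,w}

Interference:
  f: {h,t}
  h: {f,i,t,w,z}
  i: {h,t}
  t: {f,h,i,w,z}
  w: {h,t,z}
  z: {h,t,w}

N(w) = ["h", "t", "z"]

Answer: ["h", "t", "z"]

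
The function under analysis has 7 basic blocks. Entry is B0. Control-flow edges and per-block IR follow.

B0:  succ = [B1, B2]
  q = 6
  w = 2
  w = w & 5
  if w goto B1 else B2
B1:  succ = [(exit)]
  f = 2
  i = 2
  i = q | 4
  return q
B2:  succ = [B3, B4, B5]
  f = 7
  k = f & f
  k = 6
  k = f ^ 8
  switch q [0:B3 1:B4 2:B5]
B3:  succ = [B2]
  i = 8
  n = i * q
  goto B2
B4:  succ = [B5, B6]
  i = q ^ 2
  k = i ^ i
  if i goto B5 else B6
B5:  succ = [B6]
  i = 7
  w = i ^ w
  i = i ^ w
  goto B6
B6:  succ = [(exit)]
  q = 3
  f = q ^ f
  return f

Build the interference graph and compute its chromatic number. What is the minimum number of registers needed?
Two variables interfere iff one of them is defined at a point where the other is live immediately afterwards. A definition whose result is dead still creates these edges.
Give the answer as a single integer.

Per-block:
  B0 def {q,w} use ∅
  B1 def {f,i} use {q}
  B2 def {f,k} use {q}
  B3 def {i,n} use {q}
  B4 def {i,k} use {q}
  B5 def {i,w} use {w}
  B6 def {f,q} use {f}

Backward fixpoint:
  live B0: ∅→{q,w}
  live B1: {q}→∅
  live B2: {q,w}→{f,q,w}
  live B3: {q,w}→{q,w}
  live B4: {f,q,w}→{f,w}
  live B5: {f,w}→{f}
  live B6: {f}→∅

Interfere edges:
  f↔{i,k,q,w}
  i↔{f,k,q,w}
  k↔{f,i,q,w}
  n↔{q,w}
  q↔{f,i,k,n,w}
  w↔{f,i,k,n,q}

Registers:
  {f,i,k,q,w} pairwise interfere (5-clique) ⇒ χ ≥ 5
  5-colouring: r0={q}  r1={w}  r2={f,n}  r3={i}  r4={k}
  χ = 5

Answer: 5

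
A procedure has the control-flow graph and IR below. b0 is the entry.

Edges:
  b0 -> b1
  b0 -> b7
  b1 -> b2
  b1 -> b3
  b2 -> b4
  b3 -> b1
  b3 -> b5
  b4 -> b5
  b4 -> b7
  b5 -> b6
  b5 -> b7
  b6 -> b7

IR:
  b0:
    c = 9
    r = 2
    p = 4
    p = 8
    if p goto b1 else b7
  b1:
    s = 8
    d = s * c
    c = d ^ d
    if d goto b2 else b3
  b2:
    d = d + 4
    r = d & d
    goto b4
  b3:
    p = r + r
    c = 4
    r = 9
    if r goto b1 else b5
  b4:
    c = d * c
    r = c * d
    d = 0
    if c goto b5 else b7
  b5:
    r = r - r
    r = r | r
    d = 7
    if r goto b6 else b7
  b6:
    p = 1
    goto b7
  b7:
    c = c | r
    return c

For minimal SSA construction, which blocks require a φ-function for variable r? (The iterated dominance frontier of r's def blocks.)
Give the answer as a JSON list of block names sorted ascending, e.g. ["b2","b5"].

idom tree: b1←b0 b2←b1 b3←b1 b4←b2 b5←b1 b6←b5 b7←b0
Dom∩ at merges:
  b1: preds {b0,b3}: {b0} ∩ {b0,b1,b3} = {b0}; idom=b0
  b5: preds {b3,b4}: {b0,b1,b3} ∩ {b0,b1,b2,b4} = {b0,b1}; idom=b1
  b7: preds {b0,b4,b5,b6}: {b0} ∩ {b0,b1,b2,b4} ∩ {b0,b1,b5} ∩ {b0,b1,b5,b6} = {b0}; idom=b0

DF derivation:
  b1←b0: walk · to b0
  b1←b3: walk b3→b1 to b0
  b5←b3: walk b3 to b1
  b5←b4: walk b4→b2 to b1
  b7←b0: walk · to b0
  b7←b4: walk b4→b2→b1 to b0
  b7←b5: walk b5→b1 to b0
  b7←b6: walk b6→b5→b1 to b0
  b0: DF=∅
  b1: DF={b1,b7}
  b2: DF={b5,b7}
  b3: DF={b1,b5}
  b4: DF={b5,b7}
  b5: DF={b7}
  b6: DF={b7}
  b7: DF=∅

φ for r: defs {b0,b2,b3,b4,b5}
  DF⁺ = {b1,b5,b7}

Answer: ["b1", "b5", "b7"]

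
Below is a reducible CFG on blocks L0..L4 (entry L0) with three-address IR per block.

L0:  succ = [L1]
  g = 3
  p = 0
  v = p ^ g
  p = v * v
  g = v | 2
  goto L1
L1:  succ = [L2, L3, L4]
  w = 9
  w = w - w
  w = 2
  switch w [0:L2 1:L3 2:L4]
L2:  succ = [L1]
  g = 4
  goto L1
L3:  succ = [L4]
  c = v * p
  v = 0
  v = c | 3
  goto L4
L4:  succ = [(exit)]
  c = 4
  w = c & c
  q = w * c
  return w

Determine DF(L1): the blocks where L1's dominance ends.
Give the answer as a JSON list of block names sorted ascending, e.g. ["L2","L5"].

idom tree: L1←L0 L2←L1 L3←L1 L4←L1
Dom∩ at merges:
  L1: preds {L0,L2}: {L0} ∩ {L0,L1,L2} = {L0}; idom=L0
  L4: preds {L1,L3}: {L0,L1} ∩ {L0,L1,L3} = {L0,L1}; idom=L1

DF derivation:
  join L1 pred L0: · stop@L0
  join L1 pred L2: L2→L1 stop@L0
  join L4 pred L1: · stop@L1
  join L4 pred L3: L3 stop@L1
  DF(L0)=∅
  DF(L1)={L1}
  DF(L2)={L1}
  DF(L3)={L4}
  DF(L4)=∅

DF(L1) = ["L1"]

Answer: ["L1"]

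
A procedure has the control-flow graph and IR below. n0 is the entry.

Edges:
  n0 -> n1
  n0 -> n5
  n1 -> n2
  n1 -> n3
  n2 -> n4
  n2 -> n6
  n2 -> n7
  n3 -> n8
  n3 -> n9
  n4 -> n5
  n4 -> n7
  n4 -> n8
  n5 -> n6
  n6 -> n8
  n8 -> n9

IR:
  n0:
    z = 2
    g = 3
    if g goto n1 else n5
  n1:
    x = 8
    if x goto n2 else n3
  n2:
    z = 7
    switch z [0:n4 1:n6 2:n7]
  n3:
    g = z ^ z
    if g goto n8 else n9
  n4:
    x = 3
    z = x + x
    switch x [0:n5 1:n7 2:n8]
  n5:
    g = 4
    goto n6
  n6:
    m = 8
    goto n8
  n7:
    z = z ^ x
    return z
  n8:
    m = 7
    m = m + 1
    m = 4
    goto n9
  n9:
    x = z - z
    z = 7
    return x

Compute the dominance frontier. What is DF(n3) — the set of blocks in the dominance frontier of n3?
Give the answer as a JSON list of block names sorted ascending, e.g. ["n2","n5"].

idom tree: n1←n0 n2←n1 n3←n1 n4←n2 n5←n0 n6←n0 n7←n2 n8←n0 n9←n0
Dom∩ at merges:
  n5: preds {n0,n4}: {n0} ∩ {n0,n1,n2,n4} = {n0}; idom=n0
  n6: preds {n2,n5}: {n0,n1,n2} ∩ {n0,n5} = {n0}; idom=n0
  n7: preds {n2,n4}: {n0,n1,n2} ∩ {n0,n1,n2,n4} = {n0,n1,n2}; idom=n2
  n8: preds {n3,n4,n6}: {n0,n1,n3} ∩ {n0,n1,n2,n4} ∩ {n0,n6} = {n0}; idom=n0
  n9: preds {n3,n8}: {n0,n1,n3} ∩ {n0,n8} = {n0}; idom=n0

Frontier:
  n5←n0: walk · to n0
  n5←n4: walk n4→n2→n1 to n0
  n6←n2: walk n2→n1 to n0
  n6←n5: walk n5 to n0
  n7←n2: walk · to n2
  n7←n4: walk n4 to n2
  n8←n3: walk n3→n1 to n0
  n8←n4: walk n4→n2→n1 to n0
  n8←n6: walk n6 to n0
  n9←n3: walk n3→n1 to n0
  n9←n8: walk n8 to n0
  n0: DF=∅
  n1: DF={n5,n6,n8,n9}
  n2: DF={n5,n6,n8}
  n3: DF={n8,n9}
  n4: DF={n5,n7,n8}
  n5: DF={n6}
  n6: DF={n8}
  n7: DF=∅
  n8: DF={n9}
  n9: DF=∅

DF(n3) = ["n8", "n9"]

Answer: ["n8", "n9"]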